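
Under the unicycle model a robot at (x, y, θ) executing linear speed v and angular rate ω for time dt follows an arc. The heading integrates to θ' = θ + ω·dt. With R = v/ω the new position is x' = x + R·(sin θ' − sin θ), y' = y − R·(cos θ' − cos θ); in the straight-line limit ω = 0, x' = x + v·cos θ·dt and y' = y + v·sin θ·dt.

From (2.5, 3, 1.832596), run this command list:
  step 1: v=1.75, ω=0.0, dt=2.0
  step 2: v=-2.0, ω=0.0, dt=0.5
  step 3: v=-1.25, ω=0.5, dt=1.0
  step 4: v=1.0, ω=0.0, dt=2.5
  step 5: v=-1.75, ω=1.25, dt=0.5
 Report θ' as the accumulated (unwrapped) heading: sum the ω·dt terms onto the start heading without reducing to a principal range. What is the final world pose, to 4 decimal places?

step 1: θ'=1.8326 (straight) → pose (1.5941, 6.3807, 1.8326)
step 2: θ'=1.8326 (straight) → pose (1.8530, 5.4148, 1.8326)
step 3: θ'=2.3326 (R=-2.5000) → pose (2.4588, 4.3363, 2.3326)
step 4: θ'=2.3326 (straight) → pose (0.7332, 6.1453, 2.3326)
step 5: θ'=2.9576 (R=-1.4000) → pose (1.4901, 5.7352, 2.9576)

(1.4901, 5.7352, 2.9576)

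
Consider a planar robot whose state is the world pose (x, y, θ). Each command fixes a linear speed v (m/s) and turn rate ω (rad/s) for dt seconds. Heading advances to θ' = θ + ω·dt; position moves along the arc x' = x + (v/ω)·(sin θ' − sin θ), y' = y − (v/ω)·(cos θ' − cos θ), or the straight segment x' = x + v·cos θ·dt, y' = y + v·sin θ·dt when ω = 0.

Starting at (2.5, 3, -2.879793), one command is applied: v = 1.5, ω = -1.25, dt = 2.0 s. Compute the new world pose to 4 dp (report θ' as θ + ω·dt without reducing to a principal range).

(1.2469, 4.9018, -5.3798)

θ' = -2.8798 + -1.25·2.0 = -5.3798
R = v/ω = 1.5/-1.25 = -1.2000
x' = 2.5 + -1.2000·(sin -5.3798 − sin -2.8798) = 1.2469
y' = 3 − -1.2000·(cos -5.3798 − cos -2.8798) = 4.9018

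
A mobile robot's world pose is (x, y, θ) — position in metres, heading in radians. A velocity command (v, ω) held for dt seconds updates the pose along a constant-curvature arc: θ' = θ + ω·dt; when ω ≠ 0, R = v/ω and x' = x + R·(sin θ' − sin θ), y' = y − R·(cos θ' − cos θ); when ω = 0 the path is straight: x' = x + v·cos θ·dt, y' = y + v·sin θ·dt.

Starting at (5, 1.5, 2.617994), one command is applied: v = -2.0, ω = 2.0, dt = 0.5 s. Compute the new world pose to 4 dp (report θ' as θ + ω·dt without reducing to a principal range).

θ' = 2.6180 + 2.0·0.5 = 3.6180
R = v/ω = -2.0/2.0 = -1.0000
x' = 5 + -1.0000·(sin 3.6180 − sin 2.6180) = 5.9586
y' = 1.5 − -1.0000·(cos 3.6180 − cos 2.6180) = 1.4774

(5.9586, 1.4774, 3.6180)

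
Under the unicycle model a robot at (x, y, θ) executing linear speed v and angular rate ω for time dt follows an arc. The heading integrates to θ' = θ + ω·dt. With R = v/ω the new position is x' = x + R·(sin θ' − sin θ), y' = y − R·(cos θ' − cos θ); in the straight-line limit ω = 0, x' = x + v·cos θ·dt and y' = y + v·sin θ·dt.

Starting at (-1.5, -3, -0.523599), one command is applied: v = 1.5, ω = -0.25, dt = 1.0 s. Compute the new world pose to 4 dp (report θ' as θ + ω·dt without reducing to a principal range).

θ' = -0.5236 + -0.25·1.0 = -0.7736
R = v/ω = 1.5/-0.25 = -6.0000
x' = -1.5 + -6.0000·(sin -0.7736 − sin -0.5236) = -0.3077
y' = -3 − -6.0000·(cos -0.7736 − cos -0.5236) = -3.9037

(-0.3077, -3.9037, -0.7736)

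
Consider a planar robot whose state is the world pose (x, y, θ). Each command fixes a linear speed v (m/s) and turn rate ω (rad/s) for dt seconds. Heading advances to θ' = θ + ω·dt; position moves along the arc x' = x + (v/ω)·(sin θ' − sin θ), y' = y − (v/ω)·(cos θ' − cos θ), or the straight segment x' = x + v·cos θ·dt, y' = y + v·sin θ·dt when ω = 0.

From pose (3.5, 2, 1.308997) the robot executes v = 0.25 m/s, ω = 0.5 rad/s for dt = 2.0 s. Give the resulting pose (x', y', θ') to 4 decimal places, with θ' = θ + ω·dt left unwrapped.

θ' = 1.3090 + 0.5·2.0 = 2.3090
R = v/ω = 0.25/0.5 = 0.5000
x' = 3.5 + 0.5000·(sin 2.3090 − sin 1.3090) = 3.3869
y' = 2 − 0.5000·(cos 2.3090 − cos 1.3090) = 2.4659

(3.3869, 2.4659, 2.3090)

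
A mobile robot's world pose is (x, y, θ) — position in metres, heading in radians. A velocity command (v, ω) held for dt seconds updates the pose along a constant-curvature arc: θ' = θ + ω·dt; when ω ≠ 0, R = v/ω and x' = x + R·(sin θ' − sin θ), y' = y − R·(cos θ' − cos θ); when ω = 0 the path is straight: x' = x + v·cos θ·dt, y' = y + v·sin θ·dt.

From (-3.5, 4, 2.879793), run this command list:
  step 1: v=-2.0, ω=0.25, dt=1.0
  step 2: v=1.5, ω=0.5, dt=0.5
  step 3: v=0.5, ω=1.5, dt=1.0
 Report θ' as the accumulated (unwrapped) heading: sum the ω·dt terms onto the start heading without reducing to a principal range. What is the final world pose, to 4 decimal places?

(-2.5171, 3.2640, 4.8798)

step 1: θ'=3.1298 (R=-8.0000) → pose (-1.5238, 3.7280, 3.1298)
step 2: θ'=3.3798 (R=3.0000) → pose (-2.2671, 3.6435, 3.3798)
step 3: θ'=4.8798 (R=0.3333) → pose (-2.5171, 3.2640, 4.8798)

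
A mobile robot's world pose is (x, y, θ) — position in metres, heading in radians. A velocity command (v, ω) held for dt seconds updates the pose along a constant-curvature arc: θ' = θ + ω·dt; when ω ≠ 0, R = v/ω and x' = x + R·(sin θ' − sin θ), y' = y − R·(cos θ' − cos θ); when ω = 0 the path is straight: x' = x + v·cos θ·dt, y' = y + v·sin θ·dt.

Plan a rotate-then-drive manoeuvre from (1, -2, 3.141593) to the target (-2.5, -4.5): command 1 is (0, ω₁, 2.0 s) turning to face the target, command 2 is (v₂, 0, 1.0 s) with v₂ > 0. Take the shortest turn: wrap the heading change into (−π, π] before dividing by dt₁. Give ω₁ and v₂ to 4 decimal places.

heading to target = atan2(-4.5−-2, -2.5−1) = -2.5213
Δθ = wrap(-2.5213 − 3.1416) = 0.6202; ω₁ = Δθ/dt₁ = 0.3101
distance = √((-2.5−1)² + (-4.5−-2)²) = 4.3012; v₂ = distance/dt₂ = 4.3012

ω₁ = 0.3101, v₂ = 4.3012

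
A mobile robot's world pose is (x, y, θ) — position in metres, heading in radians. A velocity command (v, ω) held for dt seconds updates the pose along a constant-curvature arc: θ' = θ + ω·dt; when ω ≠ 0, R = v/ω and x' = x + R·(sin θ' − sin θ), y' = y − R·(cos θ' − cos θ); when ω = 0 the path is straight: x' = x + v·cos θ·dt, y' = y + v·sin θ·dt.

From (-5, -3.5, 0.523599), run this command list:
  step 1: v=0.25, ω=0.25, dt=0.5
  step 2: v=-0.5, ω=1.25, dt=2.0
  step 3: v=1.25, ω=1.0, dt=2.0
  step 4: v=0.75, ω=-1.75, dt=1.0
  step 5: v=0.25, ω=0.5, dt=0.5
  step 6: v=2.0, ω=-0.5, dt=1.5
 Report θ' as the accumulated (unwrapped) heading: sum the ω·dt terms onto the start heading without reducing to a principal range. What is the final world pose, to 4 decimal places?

step 1: θ'=0.6486 (R=1.0000) → pose (-4.8959, -3.4309, 0.6486)
step 2: θ'=3.1486 (R=-0.4000) → pose (-4.6515, -4.1497, 3.1486)
step 3: θ'=5.1486 (R=1.2500) → pose (-5.7757, -5.9278, 5.1486)
step 4: θ'=3.3986 (R=-0.4286) → pose (-6.0552, -6.5233, 3.3986)
step 5: θ'=3.6486 (R=0.5000) → pose (-6.1709, -6.5698, 3.6486)
step 6: θ'=2.8986 (R=-4.0000) → pose (-9.0756, -6.9555, 2.8986)

(-9.0756, -6.9555, 2.8986)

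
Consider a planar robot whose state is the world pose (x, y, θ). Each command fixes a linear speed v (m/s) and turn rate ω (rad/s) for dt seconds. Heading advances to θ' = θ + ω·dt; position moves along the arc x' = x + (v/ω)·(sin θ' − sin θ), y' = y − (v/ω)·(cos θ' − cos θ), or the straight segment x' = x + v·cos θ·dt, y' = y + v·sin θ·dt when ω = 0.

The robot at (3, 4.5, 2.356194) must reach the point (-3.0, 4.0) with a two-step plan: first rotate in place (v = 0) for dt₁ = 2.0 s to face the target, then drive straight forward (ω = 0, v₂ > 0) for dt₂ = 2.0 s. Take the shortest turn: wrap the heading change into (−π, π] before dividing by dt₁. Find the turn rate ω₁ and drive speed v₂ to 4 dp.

ω₁ = 0.4343, v₂ = 3.0104

heading to target = atan2(4−4.5, -3−3) = -3.0585
Δθ = wrap(-3.0585 − 2.3562) = 0.8685; ω₁ = Δθ/dt₁ = 0.4343
distance = √((-3−3)² + (4−4.5)²) = 6.0208; v₂ = distance/dt₂ = 3.0104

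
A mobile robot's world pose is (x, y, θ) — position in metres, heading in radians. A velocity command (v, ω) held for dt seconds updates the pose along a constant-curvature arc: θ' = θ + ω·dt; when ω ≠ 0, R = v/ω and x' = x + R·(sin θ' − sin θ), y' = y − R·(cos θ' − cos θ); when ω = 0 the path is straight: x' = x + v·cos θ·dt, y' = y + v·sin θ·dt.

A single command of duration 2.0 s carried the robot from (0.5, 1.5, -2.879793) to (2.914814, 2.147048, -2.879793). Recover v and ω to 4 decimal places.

v = -1.2500, ω = 0.0000

Δθ = -2.879793 − -2.879793 = 0.000000
ω = Δθ/dt = 0.000000/2.0 = 0.0000
ω = 0 → v = (Δx·cos θ + Δy·sin θ)/dt = -1.2500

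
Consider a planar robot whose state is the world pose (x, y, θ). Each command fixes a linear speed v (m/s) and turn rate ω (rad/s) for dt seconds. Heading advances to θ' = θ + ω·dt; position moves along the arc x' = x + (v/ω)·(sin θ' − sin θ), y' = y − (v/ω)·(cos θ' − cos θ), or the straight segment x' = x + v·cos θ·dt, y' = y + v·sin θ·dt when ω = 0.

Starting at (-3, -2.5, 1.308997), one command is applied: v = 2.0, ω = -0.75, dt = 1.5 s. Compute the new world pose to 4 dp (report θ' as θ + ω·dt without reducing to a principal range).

(-0.9121, -0.5685, 0.1840)

θ' = 1.3090 + -0.75·1.5 = 0.1840
R = v/ω = 2.0/-0.75 = -2.6667
x' = -3 + -2.6667·(sin 0.1840 − sin 1.3090) = -0.9121
y' = -2.5 − -2.6667·(cos 0.1840 − cos 1.3090) = -0.5685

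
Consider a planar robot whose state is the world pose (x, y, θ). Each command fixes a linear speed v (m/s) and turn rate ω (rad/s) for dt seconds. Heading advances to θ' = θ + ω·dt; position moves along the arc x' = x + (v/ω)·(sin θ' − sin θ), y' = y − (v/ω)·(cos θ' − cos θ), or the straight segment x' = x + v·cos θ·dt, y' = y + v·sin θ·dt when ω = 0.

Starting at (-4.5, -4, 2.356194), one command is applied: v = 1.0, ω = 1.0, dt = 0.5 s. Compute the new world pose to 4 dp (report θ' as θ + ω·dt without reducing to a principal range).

(-4.9256, -3.7476, 2.8562)

θ' = 2.3562 + 1.0·0.5 = 2.8562
R = v/ω = 1.0/1.0 = 1.0000
x' = -4.5 + 1.0000·(sin 2.8562 − sin 2.3562) = -4.9256
y' = -4 − 1.0000·(cos 2.8562 − cos 2.3562) = -3.7476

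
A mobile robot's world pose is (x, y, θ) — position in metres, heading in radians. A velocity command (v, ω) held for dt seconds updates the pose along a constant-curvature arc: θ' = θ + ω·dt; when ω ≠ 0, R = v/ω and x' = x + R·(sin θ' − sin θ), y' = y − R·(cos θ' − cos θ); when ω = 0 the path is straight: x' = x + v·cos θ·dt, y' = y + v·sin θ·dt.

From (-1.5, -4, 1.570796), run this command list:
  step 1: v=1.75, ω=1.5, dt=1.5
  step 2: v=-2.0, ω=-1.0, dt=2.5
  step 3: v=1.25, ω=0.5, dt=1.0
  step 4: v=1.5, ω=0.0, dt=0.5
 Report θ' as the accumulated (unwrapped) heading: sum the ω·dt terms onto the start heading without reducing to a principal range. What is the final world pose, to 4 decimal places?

(-0.3909, -3.1795, 1.8208)

step 1: θ'=3.8208 (R=1.1667) → pose (-3.3995, -3.0922, 3.8208)
step 2: θ'=1.3208 (R=2.0000) → pose (-0.2054, -5.1432, 1.3208)
step 3: θ'=1.8208 (R=2.5000) → pose (-0.2054, -3.9062, 1.8208)
step 4: θ'=1.8208 (straight) → pose (-0.3909, -3.1795, 1.8208)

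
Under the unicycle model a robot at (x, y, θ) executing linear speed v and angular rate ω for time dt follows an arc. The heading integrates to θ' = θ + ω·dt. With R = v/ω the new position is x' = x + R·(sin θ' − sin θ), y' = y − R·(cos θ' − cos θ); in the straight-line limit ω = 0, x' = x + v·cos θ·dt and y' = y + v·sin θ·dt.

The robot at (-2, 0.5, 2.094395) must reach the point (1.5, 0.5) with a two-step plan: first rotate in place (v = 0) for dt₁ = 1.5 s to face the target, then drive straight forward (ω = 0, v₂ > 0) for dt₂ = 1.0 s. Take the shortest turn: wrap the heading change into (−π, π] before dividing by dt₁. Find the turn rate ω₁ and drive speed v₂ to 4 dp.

heading to target = atan2(0.5−0.5, 1.5−-2) = 0.0000
Δθ = wrap(0.0000 − 2.0944) = -2.0944; ω₁ = Δθ/dt₁ = -1.3963
distance = √((1.5−-2)² + (0.5−0.5)²) = 3.5000; v₂ = distance/dt₂ = 3.5000

ω₁ = -1.3963, v₂ = 3.5000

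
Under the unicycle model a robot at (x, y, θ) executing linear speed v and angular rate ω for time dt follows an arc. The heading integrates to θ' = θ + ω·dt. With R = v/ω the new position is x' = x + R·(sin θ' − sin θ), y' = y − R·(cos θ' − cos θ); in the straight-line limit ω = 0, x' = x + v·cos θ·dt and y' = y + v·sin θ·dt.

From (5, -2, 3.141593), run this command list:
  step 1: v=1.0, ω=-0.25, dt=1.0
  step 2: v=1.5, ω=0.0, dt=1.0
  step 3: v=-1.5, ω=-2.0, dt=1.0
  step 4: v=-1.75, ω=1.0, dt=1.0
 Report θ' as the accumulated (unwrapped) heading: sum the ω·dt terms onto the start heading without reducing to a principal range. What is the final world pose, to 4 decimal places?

(2.6559, -4.3535, 1.8916)

step 1: θ'=2.8916 (R=-4.0000) → pose (4.0104, -1.8757, 2.8916)
step 2: θ'=2.8916 (straight) → pose (2.5570, -1.5045, 2.8916)
step 3: θ'=0.8916 (R=0.7500) → pose (2.9550, -2.7024, 0.8916)
step 4: θ'=1.8916 (R=-1.7500) → pose (2.6559, -4.3535, 1.8916)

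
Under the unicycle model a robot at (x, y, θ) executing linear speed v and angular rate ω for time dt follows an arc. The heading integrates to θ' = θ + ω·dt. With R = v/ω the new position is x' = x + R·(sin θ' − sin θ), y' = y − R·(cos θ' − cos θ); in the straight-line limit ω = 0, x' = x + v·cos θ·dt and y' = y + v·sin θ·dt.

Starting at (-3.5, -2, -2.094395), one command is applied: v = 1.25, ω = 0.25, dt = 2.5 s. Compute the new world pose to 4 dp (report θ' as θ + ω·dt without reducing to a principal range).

θ' = -2.0944 + 0.25·2.5 = -1.4694
R = v/ω = 1.25/0.25 = 5.0000
x' = -3.5 + 5.0000·(sin -1.4694 − sin -2.0944) = -4.1442
y' = -2 − 5.0000·(cos -1.4694 − cos -2.0944) = -5.0061

(-4.1442, -5.0061, -1.4694)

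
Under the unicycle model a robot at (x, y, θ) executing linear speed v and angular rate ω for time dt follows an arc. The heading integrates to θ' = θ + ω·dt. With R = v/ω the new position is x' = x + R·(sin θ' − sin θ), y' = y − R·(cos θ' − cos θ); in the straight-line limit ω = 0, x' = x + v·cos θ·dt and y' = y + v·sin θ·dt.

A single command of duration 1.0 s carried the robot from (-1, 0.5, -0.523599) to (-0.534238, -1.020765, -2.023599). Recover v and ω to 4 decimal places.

v = 1.7500, ω = -1.5000

Δθ = -2.023599 − -0.523599 = -1.500000
ω = Δθ/dt = -1.500000/1.0 = -1.5000
R = −Δy/(cos θ' − cos θ) = -1.1667
v = R·ω = -1.1667·-1.5000 = 1.7500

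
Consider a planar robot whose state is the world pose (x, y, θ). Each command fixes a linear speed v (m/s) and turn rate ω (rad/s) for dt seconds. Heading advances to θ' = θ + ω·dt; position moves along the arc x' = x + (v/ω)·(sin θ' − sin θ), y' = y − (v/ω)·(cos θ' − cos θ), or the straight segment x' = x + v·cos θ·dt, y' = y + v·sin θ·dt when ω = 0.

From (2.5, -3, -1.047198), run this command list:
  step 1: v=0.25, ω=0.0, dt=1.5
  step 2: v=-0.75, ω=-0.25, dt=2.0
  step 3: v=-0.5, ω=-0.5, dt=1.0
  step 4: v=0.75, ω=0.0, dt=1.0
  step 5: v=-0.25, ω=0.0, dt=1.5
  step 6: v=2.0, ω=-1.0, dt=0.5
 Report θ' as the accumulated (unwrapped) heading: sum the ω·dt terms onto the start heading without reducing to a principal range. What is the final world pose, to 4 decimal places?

(1.5682, -2.4864, -2.5472)

step 1: θ'=-1.0472 (straight) → pose (2.6875, -3.3248, -1.0472)
step 2: θ'=-1.5472 (R=3.0000) → pose (2.2864, -1.8955, -1.5472)
step 3: θ'=-2.0472 (R=1.0000) → pose (2.3975, -1.4134, -2.0472)
step 4: θ'=-2.0472 (straight) → pose (2.0535, -2.0799, -2.0472)
step 5: θ'=-2.0472 (straight) → pose (2.2255, -1.7466, -2.0472)
step 6: θ'=-2.5472 (R=-2.0000) → pose (1.5682, -2.4864, -2.5472)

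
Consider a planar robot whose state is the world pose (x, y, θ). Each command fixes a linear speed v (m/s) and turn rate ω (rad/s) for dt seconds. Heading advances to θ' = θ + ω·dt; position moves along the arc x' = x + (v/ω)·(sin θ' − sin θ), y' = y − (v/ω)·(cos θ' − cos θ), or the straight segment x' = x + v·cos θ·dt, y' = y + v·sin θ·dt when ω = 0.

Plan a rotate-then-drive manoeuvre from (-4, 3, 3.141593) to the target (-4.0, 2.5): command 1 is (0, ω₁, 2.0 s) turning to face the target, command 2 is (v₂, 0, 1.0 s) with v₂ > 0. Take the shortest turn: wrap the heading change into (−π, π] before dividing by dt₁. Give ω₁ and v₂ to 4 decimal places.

heading to target = atan2(2.5−3, -4−-4) = -1.5708
Δθ = wrap(-1.5708 − 3.1416) = 1.5708; ω₁ = Δθ/dt₁ = 0.7854
distance = √((-4−-4)² + (2.5−3)²) = 0.5000; v₂ = distance/dt₂ = 0.5000

ω₁ = 0.7854, v₂ = 0.5000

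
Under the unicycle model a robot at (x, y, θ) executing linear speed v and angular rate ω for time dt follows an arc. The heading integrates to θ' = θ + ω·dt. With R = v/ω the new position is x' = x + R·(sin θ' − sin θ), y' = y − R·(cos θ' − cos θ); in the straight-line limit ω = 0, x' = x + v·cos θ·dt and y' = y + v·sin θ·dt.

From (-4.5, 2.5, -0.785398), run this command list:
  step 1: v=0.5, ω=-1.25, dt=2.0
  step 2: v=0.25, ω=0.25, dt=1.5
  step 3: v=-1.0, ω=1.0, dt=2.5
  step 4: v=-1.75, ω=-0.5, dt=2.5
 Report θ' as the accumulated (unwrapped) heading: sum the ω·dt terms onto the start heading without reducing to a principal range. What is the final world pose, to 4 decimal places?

step 1: θ'=-3.2854 (R=-0.4000) → pose (-4.8402, 1.8213, -3.2854)
step 2: θ'=-2.9104 (R=1.0000) → pose (-5.2126, 1.8050, -2.9104)
step 3: θ'=-0.4104 (R=-1.0000) → pose (-5.0428, 3.6954, -0.4104)
step 4: θ'=-1.6604 (R=3.5000) → pose (-7.1323, 7.2179, -1.6604)

(-7.1323, 7.2179, -1.6604)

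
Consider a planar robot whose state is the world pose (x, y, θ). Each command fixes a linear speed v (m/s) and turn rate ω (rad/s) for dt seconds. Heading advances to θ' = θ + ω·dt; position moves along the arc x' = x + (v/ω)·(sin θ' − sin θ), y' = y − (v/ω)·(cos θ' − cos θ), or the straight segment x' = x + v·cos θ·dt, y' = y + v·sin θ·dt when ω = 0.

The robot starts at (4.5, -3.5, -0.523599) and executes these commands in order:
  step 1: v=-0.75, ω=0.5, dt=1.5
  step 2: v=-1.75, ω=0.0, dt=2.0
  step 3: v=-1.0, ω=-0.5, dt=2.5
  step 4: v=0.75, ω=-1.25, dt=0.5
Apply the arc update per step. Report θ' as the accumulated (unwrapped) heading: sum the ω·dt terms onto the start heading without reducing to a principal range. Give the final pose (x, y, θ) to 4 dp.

(-2.0685, -3.5734, -1.6486)

step 1: θ'=0.2264 (R=-1.5000) → pose (3.4133, -3.3373, 0.2264)
step 2: θ'=0.2264 (straight) → pose (0.0026, -4.1230, 0.2264)
step 3: θ'=-1.0236 (R=2.0000) → pose (-2.1543, -3.2146, -1.0236)
step 4: θ'=-1.6486 (R=-0.6000) → pose (-2.0685, -3.5734, -1.6486)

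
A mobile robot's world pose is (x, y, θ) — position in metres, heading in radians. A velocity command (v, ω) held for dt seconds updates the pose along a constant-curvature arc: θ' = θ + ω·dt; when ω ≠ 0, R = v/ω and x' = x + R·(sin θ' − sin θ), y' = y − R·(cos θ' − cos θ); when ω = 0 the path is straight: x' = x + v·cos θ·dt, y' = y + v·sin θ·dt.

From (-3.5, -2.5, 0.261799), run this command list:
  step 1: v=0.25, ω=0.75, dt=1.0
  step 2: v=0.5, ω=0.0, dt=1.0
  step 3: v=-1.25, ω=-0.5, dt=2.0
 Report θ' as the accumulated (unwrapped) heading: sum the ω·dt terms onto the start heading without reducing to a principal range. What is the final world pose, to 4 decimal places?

step 1: θ'=1.0118 (R=0.3333) → pose (-3.3037, -2.3548, 1.0118)
step 2: θ'=1.0118 (straight) → pose (-3.0385, -1.9309, 1.0118)
step 3: θ'=0.0118 (R=2.5000) → pose (-5.1285, -3.1049, 0.0118)

(-5.1285, -3.1049, 0.0118)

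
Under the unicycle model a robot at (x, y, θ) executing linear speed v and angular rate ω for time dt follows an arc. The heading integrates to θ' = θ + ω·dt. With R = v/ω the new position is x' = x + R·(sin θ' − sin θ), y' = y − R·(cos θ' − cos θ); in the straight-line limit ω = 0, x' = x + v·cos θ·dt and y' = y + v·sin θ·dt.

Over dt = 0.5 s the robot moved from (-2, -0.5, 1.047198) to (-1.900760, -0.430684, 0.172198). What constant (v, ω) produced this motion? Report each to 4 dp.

v = 0.2500, ω = -1.7500

Δθ = 0.172198 − 1.047198 = -0.875000
ω = Δθ/dt = -0.875000/0.5 = -1.7500
R = Δx/(sin θ' − sin θ) = -0.1429
v = R·ω = -0.1429·-1.7500 = 0.2500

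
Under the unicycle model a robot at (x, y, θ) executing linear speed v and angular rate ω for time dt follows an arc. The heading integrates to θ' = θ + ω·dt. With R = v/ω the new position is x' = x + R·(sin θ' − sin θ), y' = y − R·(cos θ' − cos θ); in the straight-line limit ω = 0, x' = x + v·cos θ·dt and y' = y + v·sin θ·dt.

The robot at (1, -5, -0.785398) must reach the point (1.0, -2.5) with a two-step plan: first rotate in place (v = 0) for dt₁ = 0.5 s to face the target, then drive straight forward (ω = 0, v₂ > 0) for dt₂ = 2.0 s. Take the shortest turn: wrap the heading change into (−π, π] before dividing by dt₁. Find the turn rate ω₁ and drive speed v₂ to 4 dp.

ω₁ = 4.7124, v₂ = 1.2500

heading to target = atan2(-2.5−-5, 1−1) = 1.5708
Δθ = wrap(1.5708 − -0.7854) = 2.3562; ω₁ = Δθ/dt₁ = 4.7124
distance = √((1−1)² + (-2.5−-5)²) = 2.5000; v₂ = distance/dt₂ = 1.2500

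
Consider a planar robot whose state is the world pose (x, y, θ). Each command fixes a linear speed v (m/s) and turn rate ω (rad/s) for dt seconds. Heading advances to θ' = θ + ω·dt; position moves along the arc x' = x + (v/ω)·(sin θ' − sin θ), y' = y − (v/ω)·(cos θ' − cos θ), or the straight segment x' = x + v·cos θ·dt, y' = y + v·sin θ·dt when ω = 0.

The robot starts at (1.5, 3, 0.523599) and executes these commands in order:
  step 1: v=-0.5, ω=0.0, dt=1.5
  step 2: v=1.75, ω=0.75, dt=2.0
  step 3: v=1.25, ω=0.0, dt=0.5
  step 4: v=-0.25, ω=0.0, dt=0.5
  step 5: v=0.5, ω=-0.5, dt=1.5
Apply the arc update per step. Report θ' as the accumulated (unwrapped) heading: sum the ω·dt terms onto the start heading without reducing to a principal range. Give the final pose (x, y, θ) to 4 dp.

step 1: θ'=0.5236 (straight) → pose (0.8505, 2.6250, 0.5236)
step 2: θ'=2.0236 (R=2.3333) → pose (1.7820, 5.6665, 2.0236)
step 3: θ'=2.0236 (straight) → pose (1.5086, 6.2285, 2.0236)
step 4: θ'=2.0236 (straight) → pose (1.5633, 6.1161, 2.0236)
step 5: θ'=1.2736 (R=-1.0000) → pose (1.5063, 6.8465, 1.2736)

(1.5063, 6.8465, 1.2736)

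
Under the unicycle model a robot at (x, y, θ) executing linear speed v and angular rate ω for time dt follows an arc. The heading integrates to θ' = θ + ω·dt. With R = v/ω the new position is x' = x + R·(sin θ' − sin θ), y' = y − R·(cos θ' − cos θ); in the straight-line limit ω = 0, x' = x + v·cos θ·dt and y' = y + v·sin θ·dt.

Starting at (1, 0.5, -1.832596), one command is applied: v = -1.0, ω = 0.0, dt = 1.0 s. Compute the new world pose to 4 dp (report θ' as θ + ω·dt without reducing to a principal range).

(1.2588, 1.4659, -1.8326)

θ' = -1.8326 + 0.0·1.0 = -1.8326
ω = 0 → straight: x' = 1 + -1.0·cos(-1.8326)·1.0 = 1.2588
y' = 0.5 + -1.0·sin(-1.8326)·1.0 = 1.4659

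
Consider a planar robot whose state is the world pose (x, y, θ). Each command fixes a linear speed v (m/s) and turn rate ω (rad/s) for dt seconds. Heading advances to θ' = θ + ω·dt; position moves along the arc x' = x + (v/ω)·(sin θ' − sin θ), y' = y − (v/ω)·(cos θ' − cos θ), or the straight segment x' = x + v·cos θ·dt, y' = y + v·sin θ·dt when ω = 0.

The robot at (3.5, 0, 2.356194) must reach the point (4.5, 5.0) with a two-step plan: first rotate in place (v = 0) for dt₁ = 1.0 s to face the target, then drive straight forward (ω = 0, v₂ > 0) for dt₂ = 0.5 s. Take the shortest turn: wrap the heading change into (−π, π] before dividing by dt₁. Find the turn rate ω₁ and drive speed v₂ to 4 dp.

ω₁ = -0.9828, v₂ = 10.1980

heading to target = atan2(5−0, 4.5−3.5) = 1.3734
Δθ = wrap(1.3734 − 2.3562) = -0.9828; ω₁ = Δθ/dt₁ = -0.9828
distance = √((4.5−3.5)² + (5−0)²) = 5.0990; v₂ = distance/dt₂ = 10.1980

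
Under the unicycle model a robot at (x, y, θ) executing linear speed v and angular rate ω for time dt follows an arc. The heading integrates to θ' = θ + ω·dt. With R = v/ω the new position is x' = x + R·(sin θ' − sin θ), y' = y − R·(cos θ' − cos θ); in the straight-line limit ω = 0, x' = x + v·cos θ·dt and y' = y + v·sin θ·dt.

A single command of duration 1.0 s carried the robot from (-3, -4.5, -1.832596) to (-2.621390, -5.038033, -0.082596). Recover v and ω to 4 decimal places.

v = 0.7500, ω = 1.7500

Δθ = -0.082596 − -1.832596 = 1.750000
ω = Δθ/dt = 1.750000/1.0 = 1.7500
R = −Δy/(cos θ' − cos θ) = 0.4286
v = R·ω = 0.4286·1.7500 = 0.7500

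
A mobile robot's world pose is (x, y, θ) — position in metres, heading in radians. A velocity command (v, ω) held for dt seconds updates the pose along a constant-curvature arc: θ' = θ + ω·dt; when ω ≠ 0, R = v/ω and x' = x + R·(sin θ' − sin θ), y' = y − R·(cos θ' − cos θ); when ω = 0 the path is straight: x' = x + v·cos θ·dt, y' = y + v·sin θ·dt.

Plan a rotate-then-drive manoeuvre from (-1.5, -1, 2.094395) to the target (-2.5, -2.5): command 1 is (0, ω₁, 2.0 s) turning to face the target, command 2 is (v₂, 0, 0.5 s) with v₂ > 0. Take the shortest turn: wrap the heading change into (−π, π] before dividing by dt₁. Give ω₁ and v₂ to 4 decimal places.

heading to target = atan2(-2.5−-1, -2.5−-1.5) = -2.1588
Δθ = wrap(-2.1588 − 2.0944) = 2.0300; ω₁ = Δθ/dt₁ = 1.0150
distance = √((-2.5−-1.5)² + (-2.5−-1)²) = 1.8028; v₂ = distance/dt₂ = 3.6056

ω₁ = 1.0150, v₂ = 3.6056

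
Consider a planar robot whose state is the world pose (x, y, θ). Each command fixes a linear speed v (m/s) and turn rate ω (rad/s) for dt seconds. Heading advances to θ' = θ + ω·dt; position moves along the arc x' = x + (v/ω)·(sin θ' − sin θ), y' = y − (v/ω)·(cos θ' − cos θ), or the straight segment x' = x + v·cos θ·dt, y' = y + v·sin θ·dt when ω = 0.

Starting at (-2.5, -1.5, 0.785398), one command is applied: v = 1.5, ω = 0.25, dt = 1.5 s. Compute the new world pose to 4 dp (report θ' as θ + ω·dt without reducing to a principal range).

(-1.2409, 0.3488, 1.1604)

θ' = 0.7854 + 0.25·1.5 = 1.1604
R = v/ω = 1.5/0.25 = 6.0000
x' = -2.5 + 6.0000·(sin 1.1604 − sin 0.7854) = -1.2409
y' = -1.5 − 6.0000·(cos 1.1604 − cos 0.7854) = 0.3488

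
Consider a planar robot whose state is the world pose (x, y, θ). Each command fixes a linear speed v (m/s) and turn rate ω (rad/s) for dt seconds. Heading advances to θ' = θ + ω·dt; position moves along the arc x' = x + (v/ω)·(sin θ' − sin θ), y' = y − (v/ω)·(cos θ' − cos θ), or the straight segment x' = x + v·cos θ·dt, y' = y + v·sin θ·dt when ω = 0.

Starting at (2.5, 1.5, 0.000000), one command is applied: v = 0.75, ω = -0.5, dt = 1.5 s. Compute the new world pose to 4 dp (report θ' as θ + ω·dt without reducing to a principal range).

(3.5225, 1.0975, -0.7500)

θ' = 0.0000 + -0.5·1.5 = -0.7500
R = v/ω = 0.75/-0.5 = -1.5000
x' = 2.5 + -1.5000·(sin -0.7500 − sin 0.0000) = 3.5225
y' = 1.5 − -1.5000·(cos -0.7500 − cos 0.0000) = 1.0975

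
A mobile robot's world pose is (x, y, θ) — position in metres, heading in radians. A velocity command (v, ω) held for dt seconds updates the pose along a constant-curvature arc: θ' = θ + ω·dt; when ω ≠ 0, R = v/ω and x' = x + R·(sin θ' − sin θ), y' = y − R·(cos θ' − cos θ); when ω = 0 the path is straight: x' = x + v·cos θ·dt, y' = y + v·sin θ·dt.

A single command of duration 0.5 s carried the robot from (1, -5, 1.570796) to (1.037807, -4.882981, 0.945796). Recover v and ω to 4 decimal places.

v = 0.2500, ω = -1.2500

Δθ = 0.945796 − 1.570796 = -0.625000
ω = Δθ/dt = -0.625000/0.5 = -1.2500
R = −Δy/(cos θ' − cos θ) = -0.2000
v = R·ω = -0.2000·-1.2500 = 0.2500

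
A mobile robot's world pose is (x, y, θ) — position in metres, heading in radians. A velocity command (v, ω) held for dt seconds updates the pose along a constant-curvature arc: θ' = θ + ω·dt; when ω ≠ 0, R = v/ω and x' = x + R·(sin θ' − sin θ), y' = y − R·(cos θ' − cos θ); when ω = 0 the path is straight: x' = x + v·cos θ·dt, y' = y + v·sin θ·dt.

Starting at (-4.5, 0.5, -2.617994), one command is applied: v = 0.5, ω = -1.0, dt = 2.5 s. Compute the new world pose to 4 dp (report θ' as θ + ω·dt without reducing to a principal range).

(-5.2094, 1.1303, -5.1180)

θ' = -2.6180 + -1.0·2.5 = -5.1180
R = v/ω = 0.5/-1.0 = -0.5000
x' = -4.5 + -0.5000·(sin -5.1180 − sin -2.6180) = -5.2094
y' = 0.5 − -0.5000·(cos -5.1180 − cos -2.6180) = 1.1303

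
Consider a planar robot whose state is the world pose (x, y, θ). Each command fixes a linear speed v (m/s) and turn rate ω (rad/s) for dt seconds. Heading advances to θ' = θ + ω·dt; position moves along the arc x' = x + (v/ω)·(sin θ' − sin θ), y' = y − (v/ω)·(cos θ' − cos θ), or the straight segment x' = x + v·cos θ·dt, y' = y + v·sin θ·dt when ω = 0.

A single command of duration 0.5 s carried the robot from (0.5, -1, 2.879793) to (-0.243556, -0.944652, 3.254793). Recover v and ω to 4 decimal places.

v = 1.5000, ω = 0.7500

Δθ = 3.254793 − 2.879793 = 0.375000
ω = Δθ/dt = 0.375000/0.5 = 0.7500
R = Δx/(sin θ' − sin θ) = 2.0000
v = R·ω = 2.0000·0.7500 = 1.5000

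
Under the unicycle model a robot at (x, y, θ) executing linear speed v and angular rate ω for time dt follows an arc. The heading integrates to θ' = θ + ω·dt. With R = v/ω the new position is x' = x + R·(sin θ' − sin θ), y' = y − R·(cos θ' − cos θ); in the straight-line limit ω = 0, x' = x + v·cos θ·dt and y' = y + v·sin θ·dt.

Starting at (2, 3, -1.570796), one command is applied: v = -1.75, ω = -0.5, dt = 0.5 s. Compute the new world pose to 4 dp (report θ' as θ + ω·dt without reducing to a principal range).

(2.1088, 3.8659, -1.8208)

θ' = -1.5708 + -0.5·0.5 = -1.8208
R = v/ω = -1.75/-0.5 = 3.5000
x' = 2 + 3.5000·(sin -1.8208 − sin -1.5708) = 2.1088
y' = 3 − 3.5000·(cos -1.8208 − cos -1.5708) = 3.8659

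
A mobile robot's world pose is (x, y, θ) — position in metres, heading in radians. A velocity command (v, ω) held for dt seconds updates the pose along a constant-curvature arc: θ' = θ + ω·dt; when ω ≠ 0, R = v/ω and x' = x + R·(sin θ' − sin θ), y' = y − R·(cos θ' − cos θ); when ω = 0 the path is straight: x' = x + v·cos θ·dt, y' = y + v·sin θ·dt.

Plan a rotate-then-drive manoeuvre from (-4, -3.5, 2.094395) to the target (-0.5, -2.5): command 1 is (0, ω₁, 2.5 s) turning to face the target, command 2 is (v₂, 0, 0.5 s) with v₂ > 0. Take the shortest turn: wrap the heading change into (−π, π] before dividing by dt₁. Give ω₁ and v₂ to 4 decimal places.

heading to target = atan2(-2.5−-3.5, -0.5−-4) = 0.2783
Δθ = wrap(0.2783 − 2.0944) = -1.8161; ω₁ = Δθ/dt₁ = -0.7264
distance = √((-0.5−-4)² + (-2.5−-3.5)²) = 3.6401; v₂ = distance/dt₂ = 7.2801

ω₁ = -0.7264, v₂ = 7.2801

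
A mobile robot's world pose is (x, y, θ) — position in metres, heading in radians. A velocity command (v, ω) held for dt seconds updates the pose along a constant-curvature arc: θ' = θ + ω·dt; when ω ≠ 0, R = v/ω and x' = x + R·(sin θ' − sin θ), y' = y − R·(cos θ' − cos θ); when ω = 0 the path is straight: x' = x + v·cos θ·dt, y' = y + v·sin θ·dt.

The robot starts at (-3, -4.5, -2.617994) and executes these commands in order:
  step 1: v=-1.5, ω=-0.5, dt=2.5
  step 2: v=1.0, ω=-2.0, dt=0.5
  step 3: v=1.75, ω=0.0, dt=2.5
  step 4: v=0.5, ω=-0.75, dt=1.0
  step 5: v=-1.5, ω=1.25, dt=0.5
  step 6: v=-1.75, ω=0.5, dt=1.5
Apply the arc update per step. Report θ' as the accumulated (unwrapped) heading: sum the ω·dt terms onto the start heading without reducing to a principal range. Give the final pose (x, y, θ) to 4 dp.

step 1: θ'=-3.8680 (R=3.0000) → pose (0.4926, -4.8554, -3.8680)
step 2: θ'=-4.8680 (R=-0.5000) → pose (0.3307, -4.4041, -4.8680)
step 3: θ'=-4.8680 (straight) → pose (1.0087, -0.0820, -4.8680)
step 4: θ'=-5.6180 (R=-0.6667) → pose (1.2559, 0.3393, -5.6180)
step 5: θ'=-4.9930 (R=-1.2000) → pose (0.8434, -0.2726, -4.9930)
step 6: θ'=-4.2430 (R=-3.5000) → pose (1.0851, -2.8251, -4.2430)

(1.0851, -2.8251, -4.2430)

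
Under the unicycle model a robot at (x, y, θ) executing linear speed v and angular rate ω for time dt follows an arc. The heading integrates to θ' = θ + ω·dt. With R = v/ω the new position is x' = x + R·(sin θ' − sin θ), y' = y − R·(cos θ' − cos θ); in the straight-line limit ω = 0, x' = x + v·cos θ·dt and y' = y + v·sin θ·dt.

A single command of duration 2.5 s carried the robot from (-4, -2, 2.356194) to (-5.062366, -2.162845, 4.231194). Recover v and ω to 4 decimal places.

v = 0.5000, ω = 0.7500

Δθ = 4.231194 − 2.356194 = 1.875000
ω = Δθ/dt = 1.875000/2.5 = 0.7500
R = Δx/(sin θ' − sin θ) = 0.6667
v = R·ω = 0.6667·0.7500 = 0.5000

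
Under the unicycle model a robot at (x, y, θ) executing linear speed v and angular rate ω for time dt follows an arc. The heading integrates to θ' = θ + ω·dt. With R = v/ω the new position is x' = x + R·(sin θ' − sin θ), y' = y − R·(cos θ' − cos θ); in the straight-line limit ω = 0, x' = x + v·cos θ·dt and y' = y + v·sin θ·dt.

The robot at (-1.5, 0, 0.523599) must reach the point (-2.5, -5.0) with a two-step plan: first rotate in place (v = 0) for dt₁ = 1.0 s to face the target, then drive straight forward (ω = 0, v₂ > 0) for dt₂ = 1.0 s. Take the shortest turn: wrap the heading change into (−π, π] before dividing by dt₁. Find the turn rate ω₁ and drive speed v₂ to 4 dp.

heading to target = atan2(-5−0, -2.5−-1.5) = -1.7682
Δθ = wrap(-1.7682 − 0.5236) = -2.2918; ω₁ = Δθ/dt₁ = -2.2918
distance = √((-2.5−-1.5)² + (-5−0)²) = 5.0990; v₂ = distance/dt₂ = 5.0990

ω₁ = -2.2918, v₂ = 5.0990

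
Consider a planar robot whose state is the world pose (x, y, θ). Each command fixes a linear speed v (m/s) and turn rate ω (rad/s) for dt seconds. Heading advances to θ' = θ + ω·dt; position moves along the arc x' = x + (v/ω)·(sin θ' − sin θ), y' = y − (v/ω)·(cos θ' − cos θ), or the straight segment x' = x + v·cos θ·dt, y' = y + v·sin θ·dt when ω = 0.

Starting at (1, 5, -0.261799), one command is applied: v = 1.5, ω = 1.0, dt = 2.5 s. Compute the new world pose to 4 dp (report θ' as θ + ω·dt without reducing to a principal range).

θ' = -0.2618 + 1.0·2.5 = 2.2382
R = v/ω = 1.5/1.0 = 1.5000
x' = 1 + 1.5000·(sin 2.2382 − sin -0.2618) = 2.5664
y' = 5 − 1.5000·(cos 2.2382 − cos -0.2618) = 7.3773

(2.5664, 7.3773, 2.2382)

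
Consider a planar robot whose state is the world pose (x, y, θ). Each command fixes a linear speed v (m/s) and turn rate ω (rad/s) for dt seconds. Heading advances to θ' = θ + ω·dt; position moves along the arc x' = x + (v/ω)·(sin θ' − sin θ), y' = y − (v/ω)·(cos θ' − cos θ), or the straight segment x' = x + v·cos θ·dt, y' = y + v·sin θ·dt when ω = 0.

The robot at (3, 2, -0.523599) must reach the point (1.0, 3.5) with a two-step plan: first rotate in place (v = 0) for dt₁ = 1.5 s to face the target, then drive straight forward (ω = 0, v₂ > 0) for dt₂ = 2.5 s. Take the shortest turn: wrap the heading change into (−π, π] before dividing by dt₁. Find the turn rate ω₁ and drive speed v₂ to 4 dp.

ω₁ = 2.0145, v₂ = 1.0000

heading to target = atan2(3.5−2, 1−3) = 2.4981
Δθ = wrap(2.4981 − -0.5236) = 3.0217; ω₁ = Δθ/dt₁ = 2.0145
distance = √((1−3)² + (3.5−2)²) = 2.5000; v₂ = distance/dt₂ = 1.0000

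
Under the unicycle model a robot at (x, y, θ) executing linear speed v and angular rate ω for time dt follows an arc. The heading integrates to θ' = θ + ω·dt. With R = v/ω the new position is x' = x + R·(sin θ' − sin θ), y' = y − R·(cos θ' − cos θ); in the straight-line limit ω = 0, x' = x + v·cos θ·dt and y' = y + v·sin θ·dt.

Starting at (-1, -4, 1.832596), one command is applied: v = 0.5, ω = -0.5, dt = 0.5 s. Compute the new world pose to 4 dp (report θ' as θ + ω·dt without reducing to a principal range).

θ' = 1.8326 + -0.5·0.5 = 1.5826
R = v/ω = 0.5/-0.5 = -1.0000
x' = -1 + -1.0000·(sin 1.5826 − sin 1.8326) = -1.0340
y' = -4 − -1.0000·(cos 1.5826 − cos 1.8326) = -3.7530

(-1.0340, -3.7530, 1.5826)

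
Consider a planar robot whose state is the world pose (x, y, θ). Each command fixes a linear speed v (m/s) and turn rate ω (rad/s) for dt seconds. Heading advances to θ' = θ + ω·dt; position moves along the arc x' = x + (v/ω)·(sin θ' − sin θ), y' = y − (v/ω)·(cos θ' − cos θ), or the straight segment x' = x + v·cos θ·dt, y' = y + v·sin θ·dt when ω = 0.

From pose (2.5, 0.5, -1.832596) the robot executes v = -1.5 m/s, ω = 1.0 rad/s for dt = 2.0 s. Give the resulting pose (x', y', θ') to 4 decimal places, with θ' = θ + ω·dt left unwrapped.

(0.8012, 2.3673, 0.1674)

θ' = -1.8326 + 1.0·2.0 = 0.1674
R = v/ω = -1.5/1.0 = -1.5000
x' = 2.5 + -1.5000·(sin 0.1674 − sin -1.8326) = 0.8012
y' = 0.5 − -1.5000·(cos 0.1674 − cos -1.8326) = 2.3673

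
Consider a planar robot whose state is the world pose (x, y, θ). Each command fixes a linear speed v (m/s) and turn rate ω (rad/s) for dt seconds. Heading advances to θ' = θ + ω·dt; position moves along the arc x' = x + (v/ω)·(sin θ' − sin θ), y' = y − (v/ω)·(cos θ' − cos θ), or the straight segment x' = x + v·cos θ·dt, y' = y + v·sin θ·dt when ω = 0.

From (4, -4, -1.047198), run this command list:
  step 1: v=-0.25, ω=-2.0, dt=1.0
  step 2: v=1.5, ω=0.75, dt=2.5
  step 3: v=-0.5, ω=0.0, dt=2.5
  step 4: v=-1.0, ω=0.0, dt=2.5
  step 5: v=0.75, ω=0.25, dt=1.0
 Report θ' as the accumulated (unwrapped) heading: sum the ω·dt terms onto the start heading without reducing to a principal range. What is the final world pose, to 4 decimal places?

step 1: θ'=-3.0472 (R=0.1250) → pose (4.0965, -3.8131, -3.0472)
step 2: θ'=-1.1722 (R=2.0000) → pose (2.4418, -6.5804, -1.1722)
step 3: θ'=-1.1722 (straight) → pose (1.9566, -5.4284, -1.1722)
step 4: θ'=-1.1722 (straight) → pose (0.9863, -3.1244, -1.1722)
step 5: θ'=-0.9222 (R=3.0000) → pose (1.3603, -3.7722, -0.9222)

(1.3603, -3.7722, -0.9222)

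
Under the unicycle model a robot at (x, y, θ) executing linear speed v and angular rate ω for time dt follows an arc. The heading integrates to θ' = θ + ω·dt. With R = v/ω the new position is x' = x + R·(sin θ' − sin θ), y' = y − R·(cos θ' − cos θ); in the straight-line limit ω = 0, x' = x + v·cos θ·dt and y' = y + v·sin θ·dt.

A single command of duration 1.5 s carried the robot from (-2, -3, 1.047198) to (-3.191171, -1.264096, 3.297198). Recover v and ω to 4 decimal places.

v = 1.7500, ω = 1.5000

Δθ = 3.297198 − 1.047198 = 2.250000
ω = Δθ/dt = 2.250000/1.5 = 1.5000
R = −Δy/(cos θ' − cos θ) = 1.1667
v = R·ω = 1.1667·1.5000 = 1.7500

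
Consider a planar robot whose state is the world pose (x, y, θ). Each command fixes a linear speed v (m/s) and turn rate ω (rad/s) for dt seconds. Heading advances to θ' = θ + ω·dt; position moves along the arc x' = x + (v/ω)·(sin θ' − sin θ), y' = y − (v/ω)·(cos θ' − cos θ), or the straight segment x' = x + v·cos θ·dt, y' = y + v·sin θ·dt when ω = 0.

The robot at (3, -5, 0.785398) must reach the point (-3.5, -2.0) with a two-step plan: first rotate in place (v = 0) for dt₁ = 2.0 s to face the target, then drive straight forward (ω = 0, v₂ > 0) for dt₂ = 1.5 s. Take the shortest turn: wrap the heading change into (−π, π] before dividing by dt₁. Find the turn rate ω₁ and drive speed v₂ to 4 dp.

heading to target = atan2(-2−-5, -3.5−3) = 2.7092
Δθ = wrap(2.7092 − 0.7854) = 1.9238; ω₁ = Δθ/dt₁ = 0.9619
distance = √((-3.5−3)² + (-2−-5)²) = 7.1589; v₂ = distance/dt₂ = 4.7726

ω₁ = 0.9619, v₂ = 4.7726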